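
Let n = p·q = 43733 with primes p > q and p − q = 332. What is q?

Since p = q + 332, we have 43733 = q(q + 332), so q² + 332q − 43733 = 0.
Discriminant: 332² + 4·43733 = 110224 + 174932 = 285156; √285156 = 534.
q = (−332 + 534)/2 = 101, and p = q + 332 = 433.
Check: 101 · 433 = 43733.

101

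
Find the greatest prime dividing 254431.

254431 = 43 · 5917
5917 = 61 · 97
97 is prime.
So 254431 = 43 · 61 · 97; the largest prime factor is 97.

97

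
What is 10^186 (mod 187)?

155

10^1 ≡ 10 (mod 187)
10^2 ≡ 10^2 = 100 ≡ 100 (mod 187)
10^4 ≡ 100^2 = 10000 ≡ 89 (mod 187)
10^8 ≡ 89^2 = 7921 ≡ 67 (mod 187)
10^16 ≡ 67^2 = 4489 ≡ 1 (mod 187)
10^32 ≡ 1^2 = 1 ≡ 1 (mod 187)
10^64 ≡ 1^2 = 1 ≡ 1 (mod 187)
10^128 ≡ 1^2 = 1 ≡ 1 (mod 187)
186 = 128 + 32 + 16 + 8 + 2 in binary powers of 2.
So 10^186 ≡ 1 · 1 · 1 · 67 · 100 ≡ 155 (mod 187).
Since 155 ≠ 1, base 10 is a Fermat witness: 187 is composite.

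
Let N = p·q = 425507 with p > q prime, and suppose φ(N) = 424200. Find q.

φ(n) = (p−1)(q−1) = n − (p+q) + 1, so p + q = 425507 − 424200 + 1 = 1308.
p and q are the roots of t² − 1308t + 425507 = 0.
Discriminant: 1308² − 4·425507 = 1710864 − 1702028 = 8836; √8836 = 94.
q = (1308 − 94)/2 = 607, p = (1308 + 94)/2 = 701.
Check: 607 · 701 = 425507.

607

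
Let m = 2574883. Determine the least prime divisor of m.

2574883 is odd.
Digit sum 37, not divisible by 3.
Ends in 3: not divisible by 5.
7: 2574883 = 7·367840 + 3
11: 2574883 = 11·234080 + 3
13: 2574883 = 13·198067 + 12
17: 2574883 = 17·151463 + 12
19: 2574883 = 19·135520 + 3
23: 2574883 = 23·111951 + 10
29: 2574883 = 29·88789 + 2
31: 2574883 = 31·83060 + 23
37: 2574883 = 37·69591 + 16
41: 2574883 = 41·62802 + 1
43: 2574883 = 43·59881

43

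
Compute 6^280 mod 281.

1

6^1 ≡ 6 (mod 281)
6^2 ≡ 6^2 = 36 ≡ 36 (mod 281)
6^4 ≡ 36^2 = 1296 ≡ 172 (mod 281)
6^8 ≡ 172^2 = 29584 ≡ 79 (mod 281)
6^16 ≡ 79^2 = 6241 ≡ 59 (mod 281)
6^32 ≡ 59^2 = 3481 ≡ 109 (mod 281)
6^64 ≡ 109^2 = 11881 ≡ 79 (mod 281)
6^128 ≡ 79^2 = 6241 ≡ 59 (mod 281)
6^256 ≡ 59^2 = 3481 ≡ 109 (mod 281)
280 = 256 + 16 + 8 in binary powers of 2.
So 6^280 ≡ 109 · 59 · 79 ≡ 1 (mod 281).
Since the result is 1, base 6 gives no evidence that 281 is composite.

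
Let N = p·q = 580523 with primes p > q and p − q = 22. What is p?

773

Since p = q + 22, we have 580523 = q(q + 22), so q² + 22q − 580523 = 0.
Discriminant: 22² + 4·580523 = 484 + 2322092 = 2322576; √2322576 = 1524.
q = (−22 + 1524)/2 = 751, and p = q + 22 = 773.
Check: 751 · 773 = 580523.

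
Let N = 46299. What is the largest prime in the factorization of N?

61

46299 = 3 · 15433
15433 = 11 · 1403
1403 = 23 · 61
61 is prime.
So 46299 = 3 · 11 · 23 · 61; the largest prime factor is 61.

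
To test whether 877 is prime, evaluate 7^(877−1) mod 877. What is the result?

7^1 ≡ 7 (mod 877)
7^2 ≡ 7^2 = 49 ≡ 49 (mod 877)
7^4 ≡ 49^2 = 2401 ≡ 647 (mod 877)
7^8 ≡ 647^2 = 418609 ≡ 280 (mod 877)
7^16 ≡ 280^2 = 78400 ≡ 347 (mod 877)
7^32 ≡ 347^2 = 120409 ≡ 260 (mod 877)
7^64 ≡ 260^2 = 67600 ≡ 71 (mod 877)
7^128 ≡ 71^2 = 5041 ≡ 656 (mod 877)
7^256 ≡ 656^2 = 430336 ≡ 606 (mod 877)
7^512 ≡ 606^2 = 367236 ≡ 650 (mod 877)
876 = 512 + 256 + 64 + 32 + 8 + 4 in binary powers of 2.
So 7^876 ≡ 650 · 606 · 71 · 260 · 280 · 647 ≡ 1 (mod 877).
Since the result is 1, base 7 gives no evidence that 877 is composite.

1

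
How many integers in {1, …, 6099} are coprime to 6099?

Factor: 6099 = 3 · 19 · 107.
φ(6099) = (3−1) · (19−1) · (107−1) = 2 · 18 · 106 = 3816.

3816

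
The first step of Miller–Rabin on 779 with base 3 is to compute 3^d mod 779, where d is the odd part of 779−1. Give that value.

779 − 1 = 778 = 2^1 · 389, so d = 389.
3^1 ≡ 3 (mod 779)
3^2 ≡ 3^2 = 9 ≡ 9 (mod 779)
3^4 ≡ 9^2 = 81 ≡ 81 (mod 779)
3^8 ≡ 81^2 = 6561 ≡ 329 (mod 779)
3^16 ≡ 329^2 = 108241 ≡ 739 (mod 779)
3^32 ≡ 739^2 = 546121 ≡ 42 (mod 779)
3^64 ≡ 42^2 = 1764 ≡ 206 (mod 779)
3^128 ≡ 206^2 = 42436 ≡ 370 (mod 779)
3^256 ≡ 370^2 = 136900 ≡ 575 (mod 779)
389 = 256 + 128 + 4 + 1 in binary powers of 2.
So 3^389 ≡ 575 · 370 · 81 · 3 ≡ 694 (mod 779).
Squaring chain: 694; never reaches −1, so base 3 is a Miller–Rabin witness that 779 is composite.

694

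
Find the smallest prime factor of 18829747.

67

18829747 is odd.
Digit sum 46, not divisible by 3.
Ends in 7: not divisible by 5.
7: 18829747 = 7·2689963 + 6
11: 18829747 = 11·1711795 + 2
13: 18829747 = 13·1448442 + 1
17: 18829747 = 17·1107632 + 3
19: 18829747 = 19·991039 + 6
23: 18829747 = 23·818684 + 15
29: 18829747 = 29·649301 + 18
31: 18829747 = 31·607411 + 6
37: 18829747 = 37·508912 + 3
41: 18829747 = 41·459262 + 5
43: 18829747 = 43·437901 + 4
47: 18829747 = 47·400632 + 43
53: 18829747 = 53·355278 + 13
59: 18829747 = 59·319148 + 15
61: 18829747 = 61·308684 + 23
67: 18829747 = 67·281041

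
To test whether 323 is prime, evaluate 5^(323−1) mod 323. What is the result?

263

5^1 ≡ 5 (mod 323)
5^2 ≡ 5^2 = 25 ≡ 25 (mod 323)
5^4 ≡ 25^2 = 625 ≡ 302 (mod 323)
5^8 ≡ 302^2 = 91204 ≡ 118 (mod 323)
5^16 ≡ 118^2 = 13924 ≡ 35 (mod 323)
5^32 ≡ 35^2 = 1225 ≡ 256 (mod 323)
5^64 ≡ 256^2 = 65536 ≡ 290 (mod 323)
5^128 ≡ 290^2 = 84100 ≡ 120 (mod 323)
5^256 ≡ 120^2 = 14400 ≡ 188 (mod 323)
322 = 256 + 64 + 2 in binary powers of 2.
So 5^322 ≡ 188 · 290 · 25 ≡ 263 (mod 323).
Since 263 ≠ 1, base 5 is a Fermat witness: 323 is composite.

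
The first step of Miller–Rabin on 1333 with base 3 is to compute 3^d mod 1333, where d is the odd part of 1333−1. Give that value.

1298

1333 − 1 = 1332 = 2^2 · 333, so d = 333.
3^1 ≡ 3 (mod 1333)
3^2 ≡ 3^2 = 9 ≡ 9 (mod 1333)
3^4 ≡ 9^2 = 81 ≡ 81 (mod 1333)
3^8 ≡ 81^2 = 6561 ≡ 1229 (mod 1333)
3^16 ≡ 1229^2 = 1510441 ≡ 152 (mod 1333)
3^32 ≡ 152^2 = 23104 ≡ 443 (mod 1333)
3^64 ≡ 443^2 = 196249 ≡ 298 (mod 1333)
3^128 ≡ 298^2 = 88804 ≡ 826 (mod 1333)
3^256 ≡ 826^2 = 682276 ≡ 1113 (mod 1333)
333 = 256 + 64 + 8 + 4 + 1 in binary powers of 2.
So 3^333 ≡ 1113 · 298 · 1229 · 81 · 3 ≡ 1298 (mod 1333).
Squaring chain: 1298 → 1225; never reaches −1, so base 3 is a Miller–Rabin witness that 1333 is composite.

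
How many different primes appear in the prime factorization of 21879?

4

21879 = 3^2 · 2431
2431 = 11 · 221
221 = 13 · 17
21879 = 3^2 · 11 · 13 · 17, which has 4 distinct prime factors.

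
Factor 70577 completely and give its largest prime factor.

89

70577 = 13 · 5429
5429 = 61 · 89
89 is prime.
So 70577 = 13 · 61 · 89; the largest prime factor is 89.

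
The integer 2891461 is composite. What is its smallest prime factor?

2891461 is odd.
Digit sum 31, not divisible by 3.
Ends in 1: not divisible by 5.
7: 2891461 = 7·413065 + 6
11: 2891461 = 11·262860 + 1
13: 2891461 = 13·222420 + 1
17: 2891461 = 17·170085 + 16
19: 2891461 = 19·152182 + 3
23: 2891461 = 23·125715 + 16
29: 2891461 = 29·99705 + 16
31: 2891461 = 31·93272 + 29
37: 2891461 = 37·78147 + 22
41: 2891461 = 41·70523 + 18
43: 2891461 = 43·67243 + 12
47: 2891461 = 47·61520 + 21
53: 2891461 = 53·54555 + 46
59: 2891461 = 59·49007 + 48
61: 2891461 = 61·47401

61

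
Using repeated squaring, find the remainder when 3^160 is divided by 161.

3^1 ≡ 3 (mod 161)
3^2 ≡ 3^2 = 9 ≡ 9 (mod 161)
3^4 ≡ 9^2 = 81 ≡ 81 (mod 161)
3^8 ≡ 81^2 = 6561 ≡ 121 (mod 161)
3^16 ≡ 121^2 = 14641 ≡ 151 (mod 161)
3^32 ≡ 151^2 = 22801 ≡ 100 (mod 161)
3^64 ≡ 100^2 = 10000 ≡ 18 (mod 161)
3^128 ≡ 18^2 = 324 ≡ 2 (mod 161)
160 = 128 + 32 in binary powers of 2.
So 3^160 ≡ 2 · 100 ≡ 39 (mod 161).
Since 39 ≠ 1, base 3 is a Fermat witness: 161 is composite.

39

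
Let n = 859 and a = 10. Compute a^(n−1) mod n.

10^1 ≡ 10 (mod 859)
10^2 ≡ 10^2 = 100 ≡ 100 (mod 859)
10^4 ≡ 100^2 = 10000 ≡ 551 (mod 859)
10^8 ≡ 551^2 = 303601 ≡ 374 (mod 859)
10^16 ≡ 374^2 = 139876 ≡ 718 (mod 859)
10^32 ≡ 718^2 = 515524 ≡ 124 (mod 859)
10^64 ≡ 124^2 = 15376 ≡ 773 (mod 859)
10^128 ≡ 773^2 = 597529 ≡ 524 (mod 859)
10^256 ≡ 524^2 = 274576 ≡ 555 (mod 859)
10^512 ≡ 555^2 = 308025 ≡ 503 (mod 859)
858 = 512 + 256 + 64 + 16 + 8 + 2 in binary powers of 2.
So 10^858 ≡ 503 · 555 · 773 · 718 · 374 · 100 ≡ 1 (mod 859).
Since the result is 1, base 10 gives no evidence that 859 is composite.

1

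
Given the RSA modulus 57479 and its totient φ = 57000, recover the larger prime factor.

251

φ(n) = (p−1)(q−1) = n − (p+q) + 1, so p + q = 57479 − 57000 + 1 = 480.
p and q are the roots of t² − 480t + 57479 = 0.
Discriminant: 480² − 4·57479 = 230400 − 229916 = 484; √484 = 22.
q = (480 − 22)/2 = 229, p = (480 + 22)/2 = 251.
Check: 229 · 251 = 57479.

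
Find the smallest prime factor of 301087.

17

301087 is odd.
Digit sum 19, not divisible by 3.
Ends in 7: not divisible by 5.
7: 301087 = 7·43012 + 3
11: 301087 = 11·27371 + 6
13: 301087 = 13·23160 + 7
17: 301087 = 17·17711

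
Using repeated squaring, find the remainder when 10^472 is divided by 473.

23

10^1 ≡ 10 (mod 473)
10^2 ≡ 10^2 = 100 ≡ 100 (mod 473)
10^4 ≡ 100^2 = 10000 ≡ 67 (mod 473)
10^8 ≡ 67^2 = 4489 ≡ 232 (mod 473)
10^16 ≡ 232^2 = 53824 ≡ 375 (mod 473)
10^32 ≡ 375^2 = 140625 ≡ 144 (mod 473)
10^64 ≡ 144^2 = 20736 ≡ 397 (mod 473)
10^128 ≡ 397^2 = 157609 ≡ 100 (mod 473)
10^256 ≡ 100^2 = 10000 ≡ 67 (mod 473)
472 = 256 + 128 + 64 + 16 + 8 in binary powers of 2.
So 10^472 ≡ 67 · 100 · 397 · 375 · 232 ≡ 23 (mod 473).
Since 23 ≠ 1, base 10 is a Fermat witness: 473 is composite.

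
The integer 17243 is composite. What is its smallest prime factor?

43

17243 is odd.
Digit sum 17, not divisible by 3.
Ends in 3: not divisible by 5.
7: 17243 = 7·2463 + 2
11: 17243 = 11·1567 + 6
13: 17243 = 13·1326 + 5
17: 17243 = 17·1014 + 5
19: 17243 = 19·907 + 10
23: 17243 = 23·749 + 16
29: 17243 = 29·594 + 17
31: 17243 = 31·556 + 7
37: 17243 = 37·466 + 1
41: 17243 = 41·420 + 23
43: 17243 = 43·401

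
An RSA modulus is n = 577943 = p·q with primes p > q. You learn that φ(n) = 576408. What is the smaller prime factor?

φ(n) = (p−1)(q−1) = n − (p+q) + 1, so p + q = 577943 − 576408 + 1 = 1536.
p and q are the roots of t² − 1536t + 577943 = 0.
Discriminant: 1536² − 4·577943 = 2359296 − 2311772 = 47524; √47524 = 218.
q = (1536 − 218)/2 = 659, p = (1536 + 218)/2 = 877.
Check: 659 · 877 = 577943.

659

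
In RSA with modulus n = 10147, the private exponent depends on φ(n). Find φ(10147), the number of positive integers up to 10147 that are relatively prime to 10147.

Factor: 10147 = 73 · 139.
φ(10147) = (73−1) · (139−1) = 72 · 138 = 9936.

9936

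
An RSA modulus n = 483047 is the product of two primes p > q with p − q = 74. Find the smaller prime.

659

Since p = q + 74, we have 483047 = q(q + 74), so q² + 74q − 483047 = 0.
Discriminant: 74² + 4·483047 = 5476 + 1932188 = 1937664; √1937664 = 1392.
q = (−74 + 1392)/2 = 659, and p = q + 74 = 733.
Check: 659 · 733 = 483047.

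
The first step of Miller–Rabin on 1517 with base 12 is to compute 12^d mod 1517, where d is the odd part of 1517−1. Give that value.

345

1517 − 1 = 1516 = 2^2 · 379, so d = 379.
12^1 ≡ 12 (mod 1517)
12^2 ≡ 12^2 = 144 ≡ 144 (mod 1517)
12^4 ≡ 144^2 = 20736 ≡ 1015 (mod 1517)
12^8 ≡ 1015^2 = 1030225 ≡ 182 (mod 1517)
12^16 ≡ 182^2 = 33124 ≡ 1267 (mod 1517)
12^32 ≡ 1267^2 = 1605289 ≡ 303 (mod 1517)
12^64 ≡ 303^2 = 91809 ≡ 789 (mod 1517)
12^128 ≡ 789^2 = 622521 ≡ 551 (mod 1517)
12^256 ≡ 551^2 = 303601 ≡ 201 (mod 1517)
379 = 256 + 64 + 32 + 16 + 8 + 2 + 1 in binary powers of 2.
So 12^379 ≡ 201 · 789 · 303 · 1267 · 182 · 144 · 12 ≡ 345 (mod 1517).
Squaring chain: 345 → 699; never reaches −1, so base 12 is a Miller–Rabin witness that 1517 is composite.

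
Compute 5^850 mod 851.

5^1 ≡ 5 (mod 851)
5^2 ≡ 5^2 = 25 ≡ 25 (mod 851)
5^4 ≡ 25^2 = 625 ≡ 625 (mod 851)
5^8 ≡ 625^2 = 390625 ≡ 16 (mod 851)
5^16 ≡ 16^2 = 256 ≡ 256 (mod 851)
5^32 ≡ 256^2 = 65536 ≡ 9 (mod 851)
5^64 ≡ 9^2 = 81 ≡ 81 (mod 851)
5^128 ≡ 81^2 = 6561 ≡ 604 (mod 851)
5^256 ≡ 604^2 = 364816 ≡ 588 (mod 851)
5^512 ≡ 588^2 = 345744 ≡ 238 (mod 851)
850 = 512 + 256 + 64 + 16 + 2 in binary powers of 2.
So 5^850 ≡ 238 · 588 · 81 · 256 · 25 ≡ 818 (mod 851).
Since 818 ≠ 1, base 5 is a Fermat witness: 851 is composite.

818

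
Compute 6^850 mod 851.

6^1 ≡ 6 (mod 851)
6^2 ≡ 6^2 = 36 ≡ 36 (mod 851)
6^4 ≡ 36^2 = 1296 ≡ 445 (mod 851)
6^8 ≡ 445^2 = 198025 ≡ 593 (mod 851)
6^16 ≡ 593^2 = 351649 ≡ 186 (mod 851)
6^32 ≡ 186^2 = 34596 ≡ 556 (mod 851)
6^64 ≡ 556^2 = 309136 ≡ 223 (mod 851)
6^128 ≡ 223^2 = 49729 ≡ 371 (mod 851)
6^256 ≡ 371^2 = 137641 ≡ 630 (mod 851)
6^512 ≡ 630^2 = 396900 ≡ 334 (mod 851)
850 = 512 + 256 + 64 + 16 + 2 in binary powers of 2.
So 6^850 ≡ 334 · 630 · 223 · 186 · 36 ≡ 147 (mod 851).
Since 147 ≠ 1, base 6 is a Fermat witness: 851 is composite.

147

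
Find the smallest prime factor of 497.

497 is odd.
Digit sum 20, not divisible by 3.
Ends in 7: not divisible by 5.
7: 497 = 7·71

7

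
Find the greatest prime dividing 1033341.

97

1033341 = 3 · 344447
344447 = 53 · 6499
6499 = 67 · 97
97 is prime.
So 1033341 = 3 · 53 · 67 · 97; the largest prime factor is 97.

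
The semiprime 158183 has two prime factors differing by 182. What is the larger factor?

Since p = q + 182, we have 158183 = q(q + 182), so q² + 182q − 158183 = 0.
Discriminant: 182² + 4·158183 = 33124 + 632732 = 665856; √665856 = 816.
q = (−182 + 816)/2 = 317, and p = q + 182 = 499.
Check: 317 · 499 = 158183.

499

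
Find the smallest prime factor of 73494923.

83

73494923 is odd.
Digit sum 41, not divisible by 3.
Ends in 3: not divisible by 5.
7: 73494923 = 7·10499274 + 5
11: 73494923 = 11·6681356 + 7
13: 73494923 = 13·5653455 + 8
17: 73494923 = 17·4323230 + 13
19: 73494923 = 19·3868153 + 16
23: 73494923 = 23·3195431 + 10
29: 73494923 = 29·2534307 + 20
31: 73494923 = 31·2370803 + 30
37: 73494923 = 37·1986349 + 10
41: 73494923 = 41·1792559 + 4
43: 73494923 = 43·1709184 + 11
47: 73494923 = 47·1563721 + 36
53: 73494923 = 53·1386696 + 35
59: 73494923 = 59·1245676 + 39
61: 73494923 = 61·1204834 + 49
67: 73494923 = 67·1096939 + 10
71: 73494923 = 71·1035139 + 54
73: 73494923 = 73·1006779 + 56
79: 73494923 = 79·930315 + 38
83: 73494923 = 83·885481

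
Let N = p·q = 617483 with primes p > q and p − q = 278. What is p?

Since p = q + 278, we have 617483 = q(q + 278), so q² + 278q − 617483 = 0.
Discriminant: 278² + 4·617483 = 77284 + 2469932 = 2547216; √2547216 = 1596.
q = (−278 + 1596)/2 = 659, and p = q + 278 = 937.
Check: 659 · 937 = 617483.

937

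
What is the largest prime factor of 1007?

1007 = 19 · 53
53 is prime.
So 1007 = 19 · 53; the largest prime factor is 53.

53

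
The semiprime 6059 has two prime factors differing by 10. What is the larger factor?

Since p = q + 10, we have 6059 = q(q + 10), so q² + 10q − 6059 = 0.
Discriminant: 10² + 4·6059 = 100 + 24236 = 24336; √24336 = 156.
q = (−10 + 156)/2 = 73, and p = q + 10 = 83.
Check: 73 · 83 = 6059.

83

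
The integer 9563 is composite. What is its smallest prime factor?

73

9563 is odd.
Digit sum 23, not divisible by 3.
Ends in 3: not divisible by 5.
7: 9563 = 7·1366 + 1
11: 9563 = 11·869 + 4
13: 9563 = 13·735 + 8
17: 9563 = 17·562 + 9
19: 9563 = 19·503 + 6
23: 9563 = 23·415 + 18
29: 9563 = 29·329 + 22
31: 9563 = 31·308 + 15
37: 9563 = 37·258 + 17
41: 9563 = 41·233 + 10
43: 9563 = 43·222 + 17
47: 9563 = 47·203 + 22
53: 9563 = 53·180 + 23
59: 9563 = 59·162 + 5
61: 9563 = 61·156 + 47
67: 9563 = 67·142 + 49
71: 9563 = 71·134 + 49
73: 9563 = 73·131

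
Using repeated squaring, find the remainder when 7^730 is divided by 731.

7^1 ≡ 7 (mod 731)
7^2 ≡ 7^2 = 49 ≡ 49 (mod 731)
7^4 ≡ 49^2 = 2401 ≡ 208 (mod 731)
7^8 ≡ 208^2 = 43264 ≡ 135 (mod 731)
7^16 ≡ 135^2 = 18225 ≡ 681 (mod 731)
7^32 ≡ 681^2 = 463761 ≡ 307 (mod 731)
7^64 ≡ 307^2 = 94249 ≡ 681 (mod 731)
7^128 ≡ 681^2 = 463761 ≡ 307 (mod 731)
7^256 ≡ 307^2 = 94249 ≡ 681 (mod 731)
7^512 ≡ 681^2 = 463761 ≡ 307 (mod 731)
730 = 512 + 128 + 64 + 16 + 8 + 2 in binary powers of 2.
So 7^730 ≡ 307 · 307 · 681 · 681 · 135 · 49 ≡ 36 (mod 731).
Since 36 ≠ 1, base 7 is a Fermat witness: 731 is composite.

36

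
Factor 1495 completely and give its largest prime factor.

23

1495 = 5 · 299
299 = 13 · 23
23 is prime.
So 1495 = 5 · 13 · 23; the largest prime factor is 23.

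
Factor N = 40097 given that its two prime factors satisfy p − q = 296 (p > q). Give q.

Since p = q + 296, we have 40097 = q(q + 296), so q² + 296q − 40097 = 0.
Discriminant: 296² + 4·40097 = 87616 + 160388 = 248004; √248004 = 498.
q = (−296 + 498)/2 = 101, and p = q + 296 = 397.
Check: 101 · 397 = 40097.

101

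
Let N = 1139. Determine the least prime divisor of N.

17

1139 is odd.
Digit sum 14, not divisible by 3.
Ends in 9: not divisible by 5.
7: 1139 = 7·162 + 5
11: 1139 = 11·103 + 6
13: 1139 = 13·87 + 8
17: 1139 = 17·67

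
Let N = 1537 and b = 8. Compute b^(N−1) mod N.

8^1 ≡ 8 (mod 1537)
8^2 ≡ 8^2 = 64 ≡ 64 (mod 1537)
8^4 ≡ 64^2 = 4096 ≡ 1022 (mod 1537)
8^8 ≡ 1022^2 = 1044484 ≡ 861 (mod 1537)
8^16 ≡ 861^2 = 741321 ≡ 487 (mod 1537)
8^32 ≡ 487^2 = 237169 ≡ 471 (mod 1537)
8^64 ≡ 471^2 = 221841 ≡ 513 (mod 1537)
8^128 ≡ 513^2 = 263169 ≡ 342 (mod 1537)
8^256 ≡ 342^2 = 116964 ≡ 152 (mod 1537)
8^512 ≡ 152^2 = 23104 ≡ 49 (mod 1537)
8^1024 ≡ 49^2 = 2401 ≡ 864 (mod 1537)
1536 = 1024 + 512 in binary powers of 2.
So 8^1536 ≡ 864 · 49 ≡ 837 (mod 1537).
Since 837 ≠ 1, base 8 is a Fermat witness: 1537 is composite.

837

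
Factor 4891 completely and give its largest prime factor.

4891 = 67 · 73
73 is prime.
So 4891 = 67 · 73; the largest prime factor is 73.

73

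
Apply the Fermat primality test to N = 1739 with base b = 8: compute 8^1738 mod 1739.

159

8^1 ≡ 8 (mod 1739)
8^2 ≡ 8^2 = 64 ≡ 64 (mod 1739)
8^4 ≡ 64^2 = 4096 ≡ 618 (mod 1739)
8^8 ≡ 618^2 = 381924 ≡ 1083 (mod 1739)
8^16 ≡ 1083^2 = 1172889 ≡ 803 (mod 1739)
8^32 ≡ 803^2 = 644809 ≡ 1379 (mod 1739)
8^64 ≡ 1379^2 = 1901641 ≡ 914 (mod 1739)
8^128 ≡ 914^2 = 835396 ≡ 676 (mod 1739)
8^256 ≡ 676^2 = 456976 ≡ 1358 (mod 1739)
8^512 ≡ 1358^2 = 1844164 ≡ 824 (mod 1739)
8^1024 ≡ 824^2 = 678976 ≡ 766 (mod 1739)
1738 = 1024 + 512 + 128 + 64 + 8 + 2 in binary powers of 2.
So 8^1738 ≡ 766 · 824 · 676 · 914 · 1083 · 64 ≡ 159 (mod 1739).
Since 159 ≠ 1, base 8 is a Fermat witness: 1739 is composite.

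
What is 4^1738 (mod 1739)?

4^1 ≡ 4 (mod 1739)
4^2 ≡ 4^2 = 16 ≡ 16 (mod 1739)
4^4 ≡ 16^2 = 256 ≡ 256 (mod 1739)
4^8 ≡ 256^2 = 65536 ≡ 1193 (mod 1739)
4^16 ≡ 1193^2 = 1423249 ≡ 747 (mod 1739)
4^32 ≡ 747^2 = 558009 ≡ 1529 (mod 1739)
4^64 ≡ 1529^2 = 2337841 ≡ 625 (mod 1739)
4^128 ≡ 625^2 = 390625 ≡ 1089 (mod 1739)
4^256 ≡ 1089^2 = 1185921 ≡ 1662 (mod 1739)
4^512 ≡ 1662^2 = 2762244 ≡ 712 (mod 1739)
4^1024 ≡ 712^2 = 506944 ≡ 895 (mod 1739)
1738 = 1024 + 512 + 128 + 64 + 8 + 2 in binary powers of 2.
So 4^1738 ≡ 895 · 712 · 1089 · 625 · 1193 · 16 ≡ 995 (mod 1739).
Since 995 ≠ 1, base 4 is a Fermat witness: 1739 is composite.

995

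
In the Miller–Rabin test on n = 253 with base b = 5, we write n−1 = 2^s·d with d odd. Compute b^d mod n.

253 − 1 = 252 = 2^2 · 63, so d = 63.
5^1 ≡ 5 (mod 253)
5^2 ≡ 5^2 = 25 ≡ 25 (mod 253)
5^4 ≡ 25^2 = 625 ≡ 119 (mod 253)
5^8 ≡ 119^2 = 14161 ≡ 246 (mod 253)
5^16 ≡ 246^2 = 60516 ≡ 49 (mod 253)
5^32 ≡ 49^2 = 2401 ≡ 124 (mod 253)
63 = 32 + 16 + 8 + 4 + 2 + 1 in binary powers of 2.
So 5^63 ≡ 124 · 49 · 246 · 119 · 25 · 5 ≡ 191 (mod 253).
Squaring chain: 191 → 49; never reaches −1, so base 5 is a Miller–Rabin witness that 253 is composite.

191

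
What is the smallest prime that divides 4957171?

4957171 is odd.
Digit sum 34, not divisible by 3.
Ends in 1: not divisible by 5.
7: 4957171 = 7·708167 + 2
11: 4957171 = 11·450651 + 10
13: 4957171 = 13·381320 + 11
17: 4957171 = 17·291598 + 5
19: 4957171 = 19·260903 + 14
23: 4957171 = 23·215529 + 4
29: 4957171 = 29·170936 + 27
31: 4957171 = 31·159908 + 23
37: 4957171 = 37·133977 + 22
41: 4957171 = 41·120906 + 25
43: 4957171 = 43·115283 + 2
47: 4957171 = 47·105471 + 34
53: 4957171 = 53·93531 + 28
59: 4957171 = 59·84019 + 50
61: 4957171 = 61·81265 + 6
67: 4957171 = 67·73987 + 42
71: 4957171 = 71·69819 + 22
73: 4957171 = 73·67906 + 33
79: 4957171 = 79·62749

79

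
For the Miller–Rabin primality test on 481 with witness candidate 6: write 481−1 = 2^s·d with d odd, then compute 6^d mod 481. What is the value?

481 − 1 = 480 = 2^5 · 15, so d = 15.
6^1 ≡ 6 (mod 481)
6^2 ≡ 6^2 = 36 ≡ 36 (mod 481)
6^4 ≡ 36^2 = 1296 ≡ 334 (mod 481)
6^8 ≡ 334^2 = 111556 ≡ 445 (mod 481)
15 = 8 + 4 + 2 + 1 in binary powers of 2.
So 6^15 ≡ 445 · 334 · 36 · 6 ≡ 216 (mod 481).
Squaring chain: 216 → 480 → 1 → 1 → 1; reaches −1, so base 6 does not prove 481 composite.

216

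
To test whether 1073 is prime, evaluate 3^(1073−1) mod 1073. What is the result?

848

3^1 ≡ 3 (mod 1073)
3^2 ≡ 3^2 = 9 ≡ 9 (mod 1073)
3^4 ≡ 9^2 = 81 ≡ 81 (mod 1073)
3^8 ≡ 81^2 = 6561 ≡ 123 (mod 1073)
3^16 ≡ 123^2 = 15129 ≡ 107 (mod 1073)
3^32 ≡ 107^2 = 11449 ≡ 719 (mod 1073)
3^64 ≡ 719^2 = 516961 ≡ 848 (mod 1073)
3^128 ≡ 848^2 = 719104 ≡ 194 (mod 1073)
3^256 ≡ 194^2 = 37636 ≡ 81 (mod 1073)
3^512 ≡ 81^2 = 6561 ≡ 123 (mod 1073)
3^1024 ≡ 123^2 = 15129 ≡ 107 (mod 1073)
1072 = 1024 + 32 + 16 in binary powers of 2.
So 3^1072 ≡ 107 · 719 · 107 ≡ 848 (mod 1073).
Since 848 ≠ 1, base 3 is a Fermat witness: 1073 is composite.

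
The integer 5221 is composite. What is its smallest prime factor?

5221 is odd.
Digit sum 10, not divisible by 3.
Ends in 1: not divisible by 5.
7: 5221 = 7·745 + 6
11: 5221 = 11·474 + 7
13: 5221 = 13·401 + 8
17: 5221 = 17·307 + 2
19: 5221 = 19·274 + 15
23: 5221 = 23·227

23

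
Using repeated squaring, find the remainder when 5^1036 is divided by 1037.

361

5^1 ≡ 5 (mod 1037)
5^2 ≡ 5^2 = 25 ≡ 25 (mod 1037)
5^4 ≡ 25^2 = 625 ≡ 625 (mod 1037)
5^8 ≡ 625^2 = 390625 ≡ 713 (mod 1037)
5^16 ≡ 713^2 = 508369 ≡ 239 (mod 1037)
5^32 ≡ 239^2 = 57121 ≡ 86 (mod 1037)
5^64 ≡ 86^2 = 7396 ≡ 137 (mod 1037)
5^128 ≡ 137^2 = 18769 ≡ 103 (mod 1037)
5^256 ≡ 103^2 = 10609 ≡ 239 (mod 1037)
5^512 ≡ 239^2 = 57121 ≡ 86 (mod 1037)
5^1024 ≡ 86^2 = 7396 ≡ 137 (mod 1037)
1036 = 1024 + 8 + 4 in binary powers of 2.
So 5^1036 ≡ 137 · 713 · 625 ≡ 361 (mod 1037).
Since 361 ≠ 1, base 5 is a Fermat witness: 1037 is composite.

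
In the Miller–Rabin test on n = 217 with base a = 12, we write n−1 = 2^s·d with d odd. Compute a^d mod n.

217 − 1 = 216 = 2^3 · 27, so d = 27.
12^1 ≡ 12 (mod 217)
12^2 ≡ 12^2 = 144 ≡ 144 (mod 217)
12^4 ≡ 144^2 = 20736 ≡ 121 (mod 217)
12^8 ≡ 121^2 = 14641 ≡ 102 (mod 217)
12^16 ≡ 102^2 = 10404 ≡ 205 (mod 217)
27 = 16 + 8 + 2 + 1 in binary powers of 2.
So 12^27 ≡ 205 · 102 · 144 · 12 ≡ 27 (mod 217).
Squaring chain: 27 → 78 → 8; never reaches −1, so base 12 is a Miller–Rabin witness that 217 is composite.

27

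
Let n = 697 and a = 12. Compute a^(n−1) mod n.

611

12^1 ≡ 12 (mod 697)
12^2 ≡ 12^2 = 144 ≡ 144 (mod 697)
12^4 ≡ 144^2 = 20736 ≡ 523 (mod 697)
12^8 ≡ 523^2 = 273529 ≡ 305 (mod 697)
12^16 ≡ 305^2 = 93025 ≡ 324 (mod 697)
12^32 ≡ 324^2 = 104976 ≡ 426 (mod 697)
12^64 ≡ 426^2 = 181476 ≡ 256 (mod 697)
12^128 ≡ 256^2 = 65536 ≡ 18 (mod 697)
12^256 ≡ 18^2 = 324 ≡ 324 (mod 697)
12^512 ≡ 324^2 = 104976 ≡ 426 (mod 697)
696 = 512 + 128 + 32 + 16 + 8 in binary powers of 2.
So 12^696 ≡ 426 · 18 · 426 · 324 · 305 ≡ 611 (mod 697).
Since 611 ≠ 1, base 12 is a Fermat witness: 697 is composite.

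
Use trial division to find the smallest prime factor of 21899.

21899 is odd.
Digit sum 29, not divisible by 3.
Ends in 9: not divisible by 5.
7: 21899 = 7·3128 + 3
11: 21899 = 11·1990 + 9
13: 21899 = 13·1684 + 7
17: 21899 = 17·1288 + 3
19: 21899 = 19·1152 + 11
23: 21899 = 23·952 + 3
29: 21899 = 29·755 + 4
31: 21899 = 31·706 + 13
37: 21899 = 37·591 + 32
41: 21899 = 41·534 + 5
43: 21899 = 43·509 + 12
47: 21899 = 47·465 + 44
53: 21899 = 53·413 + 10
59: 21899 = 59·371 + 10
61: 21899 = 61·359

61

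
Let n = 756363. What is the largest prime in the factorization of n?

71

756363 = 3 · 252121
252121 = 53 · 4757
4757 = 67 · 71
71 is prime.
So 756363 = 3 · 53 · 67 · 71; the largest prime factor is 71.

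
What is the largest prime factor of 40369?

79

40369 = 7 · 5767
5767 = 73 · 79
79 is prime.
So 40369 = 7 · 73 · 79; the largest prime factor is 79.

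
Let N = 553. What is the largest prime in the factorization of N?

553 = 7 · 79
79 is prime.
So 553 = 7 · 79; the largest prime factor is 79.

79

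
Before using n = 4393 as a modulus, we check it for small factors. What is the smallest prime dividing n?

23

4393 is odd.
Digit sum 19, not divisible by 3.
Ends in 3: not divisible by 5.
7: 4393 = 7·627 + 4
11: 4393 = 11·399 + 4
13: 4393 = 13·337 + 12
17: 4393 = 17·258 + 7
19: 4393 = 19·231 + 4
23: 4393 = 23·191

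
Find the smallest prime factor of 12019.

12019 is odd.
Digit sum 13, not divisible by 3.
Ends in 9: not divisible by 5.
7: 12019 = 7·1717

7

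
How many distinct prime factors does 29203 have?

3

29203 = 19 · 1537
1537 = 29 · 53
29203 = 19 · 29 · 53, which has 3 distinct prime factors.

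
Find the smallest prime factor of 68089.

68089 is odd.
Digit sum 31, not divisible by 3.
Ends in 9: not divisible by 5.
7: 68089 = 7·9727

7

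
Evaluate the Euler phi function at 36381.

Factor: 36381 = 3 · 67 · 181.
φ(36381) = (3−1) · (67−1) · (181−1) = 2 · 66 · 180 = 23760.

23760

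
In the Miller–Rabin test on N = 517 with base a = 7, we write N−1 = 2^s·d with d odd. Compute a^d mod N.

316

517 − 1 = 516 = 2^2 · 129, so d = 129.
7^1 ≡ 7 (mod 517)
7^2 ≡ 7^2 = 49 ≡ 49 (mod 517)
7^4 ≡ 49^2 = 2401 ≡ 333 (mod 517)
7^8 ≡ 333^2 = 110889 ≡ 251 (mod 517)
7^16 ≡ 251^2 = 63001 ≡ 444 (mod 517)
7^32 ≡ 444^2 = 197136 ≡ 159 (mod 517)
7^64 ≡ 159^2 = 25281 ≡ 465 (mod 517)
7^128 ≡ 465^2 = 216225 ≡ 119 (mod 517)
129 = 128 + 1 in binary powers of 2.
So 7^129 ≡ 119 · 7 ≡ 316 (mod 517).
Squaring chain: 316 → 75; never reaches −1, so base 7 is a Miller–Rabin witness that 517 is composite.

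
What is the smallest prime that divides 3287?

3287 is odd.
Digit sum 20, not divisible by 3.
Ends in 7: not divisible by 5.
7: 3287 = 7·469 + 4
11: 3287 = 11·298 + 9
13: 3287 = 13·252 + 11
17: 3287 = 17·193 + 6
19: 3287 = 19·173

19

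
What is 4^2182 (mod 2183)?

4^1 ≡ 4 (mod 2183)
4^2 ≡ 4^2 = 16 ≡ 16 (mod 2183)
4^4 ≡ 16^2 = 256 ≡ 256 (mod 2183)
4^8 ≡ 256^2 = 65536 ≡ 46 (mod 2183)
4^16 ≡ 46^2 = 2116 ≡ 2116 (mod 2183)
4^32 ≡ 2116^2 = 4477456 ≡ 123 (mod 2183)
4^64 ≡ 123^2 = 15129 ≡ 2031 (mod 2183)
4^128 ≡ 2031^2 = 4124961 ≡ 1274 (mod 2183)
4^256 ≡ 1274^2 = 1623076 ≡ 1107 (mod 2183)
4^512 ≡ 1107^2 = 1225449 ≡ 786 (mod 2183)
4^1024 ≡ 786^2 = 617796 ≡ 7 (mod 2183)
4^2048 ≡ 7^2 = 49 ≡ 49 (mod 2183)
2182 = 2048 + 128 + 4 + 2 in binary powers of 2.
So 4^2182 ≡ 49 · 1274 · 256 · 16 ≡ 2106 (mod 2183).
Since 2106 ≠ 1, base 4 is a Fermat witness: 2183 is composite.

2106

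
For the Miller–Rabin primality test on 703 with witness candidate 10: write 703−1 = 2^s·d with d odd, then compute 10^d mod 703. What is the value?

75

703 − 1 = 702 = 2^1 · 351, so d = 351.
10^1 ≡ 10 (mod 703)
10^2 ≡ 10^2 = 100 ≡ 100 (mod 703)
10^4 ≡ 100^2 = 10000 ≡ 158 (mod 703)
10^8 ≡ 158^2 = 24964 ≡ 359 (mod 703)
10^16 ≡ 359^2 = 128881 ≡ 232 (mod 703)
10^32 ≡ 232^2 = 53824 ≡ 396 (mod 703)
10^64 ≡ 396^2 = 156816 ≡ 47 (mod 703)
10^128 ≡ 47^2 = 2209 ≡ 100 (mod 703)
10^256 ≡ 100^2 = 10000 ≡ 158 (mod 703)
351 = 256 + 64 + 16 + 8 + 4 + 2 + 1 in binary powers of 2.
So 10^351 ≡ 158 · 47 · 232 · 359 · 158 · 100 · 10 ≡ 75 (mod 703).
Squaring chain: 75; never reaches −1, so base 10 is a Miller–Rabin witness that 703 is composite.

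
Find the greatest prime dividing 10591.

10591 = 7 · 1513
1513 = 17 · 89
89 is prime.
So 10591 = 7 · 17 · 89; the largest prime factor is 89.

89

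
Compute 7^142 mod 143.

7^1 ≡ 7 (mod 143)
7^2 ≡ 7^2 = 49 ≡ 49 (mod 143)
7^4 ≡ 49^2 = 2401 ≡ 113 (mod 143)
7^8 ≡ 113^2 = 12769 ≡ 42 (mod 143)
7^16 ≡ 42^2 = 1764 ≡ 48 (mod 143)
7^32 ≡ 48^2 = 2304 ≡ 16 (mod 143)
7^64 ≡ 16^2 = 256 ≡ 113 (mod 143)
7^128 ≡ 113^2 = 12769 ≡ 42 (mod 143)
142 = 128 + 8 + 4 + 2 in binary powers of 2.
So 7^142 ≡ 42 · 42 · 113 · 49 ≡ 82 (mod 143).
Since 82 ≠ 1, base 7 is a Fermat witness: 143 is composite.

82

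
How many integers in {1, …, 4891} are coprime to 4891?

4752

Factor: 4891 = 67 · 73.
φ(4891) = (67−1) · (73−1) = 66 · 72 = 4752.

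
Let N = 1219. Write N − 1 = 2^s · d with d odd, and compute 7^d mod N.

888

1219 − 1 = 1218 = 2^1 · 609, so d = 609.
7^1 ≡ 7 (mod 1219)
7^2 ≡ 7^2 = 49 ≡ 49 (mod 1219)
7^4 ≡ 49^2 = 2401 ≡ 1182 (mod 1219)
7^8 ≡ 1182^2 = 1397124 ≡ 150 (mod 1219)
7^16 ≡ 150^2 = 22500 ≡ 558 (mod 1219)
7^32 ≡ 558^2 = 311364 ≡ 519 (mod 1219)
7^64 ≡ 519^2 = 269361 ≡ 1181 (mod 1219)
7^128 ≡ 1181^2 = 1394761 ≡ 225 (mod 1219)
7^256 ≡ 225^2 = 50625 ≡ 646 (mod 1219)
7^512 ≡ 646^2 = 417316 ≡ 418 (mod 1219)
609 = 512 + 64 + 32 + 1 in binary powers of 2.
So 7^609 ≡ 418 · 1181 · 519 · 7 ≡ 888 (mod 1219).
Squaring chain: 888; never reaches −1, so base 7 is a Miller–Rabin witness that 1219 is composite.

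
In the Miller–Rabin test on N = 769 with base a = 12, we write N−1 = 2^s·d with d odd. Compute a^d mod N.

190

769 − 1 = 768 = 2^8 · 3, so d = 3.
12^1 ≡ 12 (mod 769)
12^2 ≡ 12^2 = 144 ≡ 144 (mod 769)
3 = 2 + 1 in binary powers of 2.
So 12^3 ≡ 144 · 12 ≡ 190 (mod 769).
Squaring chain: 190 → 726 → 311 → 596 → 707 → 768 → 1 → 1; reaches −1, so base 12 does not prove 769 composite.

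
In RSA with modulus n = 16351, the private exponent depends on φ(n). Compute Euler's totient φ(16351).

16072

Factor: 16351 = 83 · 197.
φ(16351) = (83−1) · (197−1) = 82 · 196 = 16072.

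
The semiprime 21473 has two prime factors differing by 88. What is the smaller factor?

109

Since p = q + 88, we have 21473 = q(q + 88), so q² + 88q − 21473 = 0.
Discriminant: 88² + 4·21473 = 7744 + 85892 = 93636; √93636 = 306.
q = (−88 + 306)/2 = 109, and p = q + 88 = 197.
Check: 109 · 197 = 21473.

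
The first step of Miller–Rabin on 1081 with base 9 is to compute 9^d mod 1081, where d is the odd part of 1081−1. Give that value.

1081 − 1 = 1080 = 2^3 · 135, so d = 135.
9^1 ≡ 9 (mod 1081)
9^2 ≡ 9^2 = 81 ≡ 81 (mod 1081)
9^4 ≡ 81^2 = 6561 ≡ 75 (mod 1081)
9^8 ≡ 75^2 = 5625 ≡ 220 (mod 1081)
9^16 ≡ 220^2 = 48400 ≡ 836 (mod 1081)
9^32 ≡ 836^2 = 698896 ≡ 570 (mod 1081)
9^64 ≡ 570^2 = 324900 ≡ 600 (mod 1081)
9^128 ≡ 600^2 = 360000 ≡ 27 (mod 1081)
135 = 128 + 4 + 2 + 1 in binary powers of 2.
So 9^135 ≡ 27 · 75 · 81 · 9 ≡ 660 (mod 1081).
Squaring chain: 660 → 1038 → 768; never reaches −1, so base 9 is a Miller–Rabin witness that 1081 is composite.

660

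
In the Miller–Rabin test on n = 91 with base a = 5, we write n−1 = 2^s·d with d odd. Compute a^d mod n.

91 − 1 = 90 = 2^1 · 45, so d = 45.
5^1 ≡ 5 (mod 91)
5^2 ≡ 5^2 = 25 ≡ 25 (mod 91)
5^4 ≡ 25^2 = 625 ≡ 79 (mod 91)
5^8 ≡ 79^2 = 6241 ≡ 53 (mod 91)
5^16 ≡ 53^2 = 2809 ≡ 79 (mod 91)
5^32 ≡ 79^2 = 6241 ≡ 53 (mod 91)
45 = 32 + 8 + 4 + 1 in binary powers of 2.
So 5^45 ≡ 53 · 53 · 79 · 5 ≡ 83 (mod 91).
Squaring chain: 83; never reaches −1, so base 5 is a Miller–Rabin witness that 91 is composite.

83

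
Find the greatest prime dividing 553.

79

553 = 7 · 79
79 is prime.
So 553 = 7 · 79; the largest prime factor is 79.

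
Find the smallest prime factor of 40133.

40133 is odd.
Digit sum 11, not divisible by 3.
Ends in 3: not divisible by 5.
7: 40133 = 7·5733 + 2
11: 40133 = 11·3648 + 5
13: 40133 = 13·3087 + 2
17: 40133 = 17·2360 + 13
19: 40133 = 19·2112 + 5
23: 40133 = 23·1744 + 21
29: 40133 = 29·1383 + 26
31: 40133 = 31·1294 + 19
37: 40133 = 37·1084 + 25
41: 40133 = 41·978 + 35
43: 40133 = 43·933 + 14
47: 40133 = 47·853 + 42
53: 40133 = 53·757 + 12
59: 40133 = 59·680 + 13
61: 40133 = 61·657 + 56
67: 40133 = 67·599

67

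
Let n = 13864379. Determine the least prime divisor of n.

73

13864379 is odd.
Digit sum 41, not divisible by 3.
Ends in 9: not divisible by 5.
7: 13864379 = 7·1980625 + 4
11: 13864379 = 11·1260398 + 1
13: 13864379 = 13·1066490 + 9
17: 13864379 = 17·815551 + 12
19: 13864379 = 19·729704 + 3
23: 13864379 = 23·602799 + 2
29: 13864379 = 29·478082 + 1
31: 13864379 = 31·447238 + 1
37: 13864379 = 37·374712 + 35
41: 13864379 = 41·338155 + 24
43: 13864379 = 43·322427 + 18
47: 13864379 = 47·294986 + 37
53: 13864379 = 53·261592 + 3
59: 13864379 = 59·234989 + 28
61: 13864379 = 61·227284 + 55
67: 13864379 = 67·206931 + 2
71: 13864379 = 71·195272 + 67
73: 13864379 = 73·189923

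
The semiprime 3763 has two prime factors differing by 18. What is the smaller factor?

Since p = q + 18, we have 3763 = q(q + 18), so q² + 18q − 3763 = 0.
Discriminant: 18² + 4·3763 = 324 + 15052 = 15376; √15376 = 124.
q = (−18 + 124)/2 = 53, and p = q + 18 = 71.
Check: 53 · 71 = 3763.

53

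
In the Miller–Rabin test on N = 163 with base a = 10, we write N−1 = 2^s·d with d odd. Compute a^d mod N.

163 − 1 = 162 = 2^1 · 81, so d = 81.
10^1 ≡ 10 (mod 163)
10^2 ≡ 10^2 = 100 ≡ 100 (mod 163)
10^4 ≡ 100^2 = 10000 ≡ 57 (mod 163)
10^8 ≡ 57^2 = 3249 ≡ 152 (mod 163)
10^16 ≡ 152^2 = 23104 ≡ 121 (mod 163)
10^32 ≡ 121^2 = 14641 ≡ 134 (mod 163)
10^64 ≡ 134^2 = 17956 ≡ 26 (mod 163)
81 = 64 + 16 + 1 in binary powers of 2.
So 10^81 ≡ 26 · 121 · 10 ≡ 1 (mod 163).
Since 10^d ≡ 1 (mod 163), base 10 does not prove 163 composite.

1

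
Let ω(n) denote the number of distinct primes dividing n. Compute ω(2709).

2709 = 3^2 · 301
301 = 7 · 43
2709 = 3^2 · 7 · 43, which has 3 distinct prime factors.

3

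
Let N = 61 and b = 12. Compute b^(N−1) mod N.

1

12^1 ≡ 12 (mod 61)
12^2 ≡ 12^2 = 144 ≡ 22 (mod 61)
12^4 ≡ 22^2 = 484 ≡ 57 (mod 61)
12^8 ≡ 57^2 = 3249 ≡ 16 (mod 61)
12^16 ≡ 16^2 = 256 ≡ 12 (mod 61)
12^32 ≡ 12^2 = 144 ≡ 22 (mod 61)
60 = 32 + 16 + 8 + 4 in binary powers of 2.
So 12^60 ≡ 22 · 12 · 16 · 57 ≡ 1 (mod 61).
Since the result is 1, base 12 gives no evidence that 61 is composite.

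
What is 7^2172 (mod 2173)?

523

7^1 ≡ 7 (mod 2173)
7^2 ≡ 7^2 = 49 ≡ 49 (mod 2173)
7^4 ≡ 49^2 = 2401 ≡ 228 (mod 2173)
7^8 ≡ 228^2 = 51984 ≡ 2005 (mod 2173)
7^16 ≡ 2005^2 = 4020025 ≡ 2148 (mod 2173)
7^32 ≡ 2148^2 = 4613904 ≡ 625 (mod 2173)
7^64 ≡ 625^2 = 390625 ≡ 1658 (mod 2173)
7^128 ≡ 1658^2 = 2748964 ≡ 119 (mod 2173)
7^256 ≡ 119^2 = 14161 ≡ 1123 (mod 2173)
7^512 ≡ 1123^2 = 1261129 ≡ 789 (mod 2173)
7^1024 ≡ 789^2 = 622521 ≡ 1043 (mod 2173)
7^2048 ≡ 1043^2 = 1087849 ≡ 1349 (mod 2173)
2172 = 2048 + 64 + 32 + 16 + 8 + 4 in binary powers of 2.
So 7^2172 ≡ 1349 · 1658 · 625 · 2148 · 2005 · 228 ≡ 523 (mod 2173).
Since 523 ≠ 1, base 7 is a Fermat witness: 2173 is composite.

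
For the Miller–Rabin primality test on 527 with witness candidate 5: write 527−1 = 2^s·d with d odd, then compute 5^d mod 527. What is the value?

527 − 1 = 526 = 2^1 · 263, so d = 263.
5^1 ≡ 5 (mod 527)
5^2 ≡ 5^2 = 25 ≡ 25 (mod 527)
5^4 ≡ 25^2 = 625 ≡ 98 (mod 527)
5^8 ≡ 98^2 = 9604 ≡ 118 (mod 527)
5^16 ≡ 118^2 = 13924 ≡ 222 (mod 527)
5^32 ≡ 222^2 = 49284 ≡ 273 (mod 527)
5^64 ≡ 273^2 = 74529 ≡ 222 (mod 527)
5^128 ≡ 222^2 = 49284 ≡ 273 (mod 527)
5^256 ≡ 273^2 = 74529 ≡ 222 (mod 527)
263 = 256 + 4 + 2 + 1 in binary powers of 2.
So 5^263 ≡ 222 · 98 · 25 · 5 ≡ 180 (mod 527).
Squaring chain: 180; never reaches −1, so base 5 is a Miller–Rabin witness that 527 is composite.

180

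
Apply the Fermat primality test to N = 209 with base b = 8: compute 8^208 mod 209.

8^1 ≡ 8 (mod 209)
8^2 ≡ 8^2 = 64 ≡ 64 (mod 209)
8^4 ≡ 64^2 = 4096 ≡ 125 (mod 209)
8^8 ≡ 125^2 = 15625 ≡ 159 (mod 209)
8^16 ≡ 159^2 = 25281 ≡ 201 (mod 209)
8^32 ≡ 201^2 = 40401 ≡ 64 (mod 209)
8^64 ≡ 64^2 = 4096 ≡ 125 (mod 209)
8^128 ≡ 125^2 = 15625 ≡ 159 (mod 209)
208 = 128 + 64 + 16 in binary powers of 2.
So 8^208 ≡ 159 · 125 · 201 ≡ 49 (mod 209).
Since 49 ≠ 1, base 8 is a Fermat witness: 209 is composite.

49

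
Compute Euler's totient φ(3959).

3816

Factor: 3959 = 37 · 107.
φ(3959) = (37−1) · (107−1) = 36 · 106 = 3816.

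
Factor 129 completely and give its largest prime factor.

43

129 = 3 · 43
43 is prime.
So 129 = 3 · 43; the largest prime factor is 43.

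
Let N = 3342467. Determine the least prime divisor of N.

3342467 is odd.
Digit sum 29, not divisible by 3.
Ends in 7: not divisible by 5.
7: 3342467 = 7·477495 + 2
11: 3342467 = 11·303860 + 7
13: 3342467 = 13·257112 + 11
17: 3342467 = 17·196615 + 12
19: 3342467 = 19·175919 + 6
23: 3342467 = 23·145324 + 15
29: 3342467 = 29·115257 + 14
31: 3342467 = 31·107821 + 16
37: 3342467 = 37·90336 + 35
41: 3342467 = 41·81523 + 24
43: 3342467 = 43·77731 + 34
47: 3342467 = 47·71116 + 15
53: 3342467 = 53·63065 + 22
59: 3342467 = 59·56651 + 58
61: 3342467 = 61·54794 + 33
67: 3342467 = 67·49887 + 38
71: 3342467 = 71·47077

71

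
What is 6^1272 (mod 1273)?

6^1 ≡ 6 (mod 1273)
6^2 ≡ 6^2 = 36 ≡ 36 (mod 1273)
6^4 ≡ 36^2 = 1296 ≡ 23 (mod 1273)
6^8 ≡ 23^2 = 529 ≡ 529 (mod 1273)
6^16 ≡ 529^2 = 279841 ≡ 1054 (mod 1273)
6^32 ≡ 1054^2 = 1110916 ≡ 860 (mod 1273)
6^64 ≡ 860^2 = 739600 ≡ 1260 (mod 1273)
6^128 ≡ 1260^2 = 1587600 ≡ 169 (mod 1273)
6^256 ≡ 169^2 = 28561 ≡ 555 (mod 1273)
6^512 ≡ 555^2 = 308025 ≡ 1232 (mod 1273)
6^1024 ≡ 1232^2 = 1517824 ≡ 408 (mod 1273)
1272 = 1024 + 128 + 64 + 32 + 16 + 8 in binary powers of 2.
So 6^1272 ≡ 408 · 169 · 1260 · 860 · 1054 · 529 ≡ 558 (mod 1273).
Since 558 ≠ 1, base 6 is a Fermat witness: 1273 is composite.

558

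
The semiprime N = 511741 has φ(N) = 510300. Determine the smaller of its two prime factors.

631

φ(n) = (p−1)(q−1) = n − (p+q) + 1, so p + q = 511741 − 510300 + 1 = 1442.
p and q are the roots of t² − 1442t + 511741 = 0.
Discriminant: 1442² − 4·511741 = 2079364 − 2046964 = 32400; √32400 = 180.
q = (1442 − 180)/2 = 631, p = (1442 + 180)/2 = 811.
Check: 631 · 811 = 511741.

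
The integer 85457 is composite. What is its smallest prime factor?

97

85457 is odd.
Digit sum 29, not divisible by 3.
Ends in 7: not divisible by 5.
7: 85457 = 7·12208 + 1
11: 85457 = 11·7768 + 9
13: 85457 = 13·6573 + 8
17: 85457 = 17·5026 + 15
19: 85457 = 19·4497 + 14
23: 85457 = 23·3715 + 12
29: 85457 = 29·2946 + 23
31: 85457 = 31·2756 + 21
37: 85457 = 37·2309 + 24
41: 85457 = 41·2084 + 13
43: 85457 = 43·1987 + 16
47: 85457 = 47·1818 + 11
53: 85457 = 53·1612 + 21
59: 85457 = 59·1448 + 25
61: 85457 = 61·1400 + 57
67: 85457 = 67·1275 + 32
71: 85457 = 71·1203 + 44
73: 85457 = 73·1170 + 47
79: 85457 = 79·1081 + 58
83: 85457 = 83·1029 + 50
89: 85457 = 89·960 + 17
97: 85457 = 97·881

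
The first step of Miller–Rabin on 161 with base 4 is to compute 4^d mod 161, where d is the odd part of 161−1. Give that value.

58

161 − 1 = 160 = 2^5 · 5, so d = 5.
4^1 ≡ 4 (mod 161)
4^2 ≡ 4^2 = 16 ≡ 16 (mod 161)
4^4 ≡ 16^2 = 256 ≡ 95 (mod 161)
5 = 4 + 1 in binary powers of 2.
So 4^5 ≡ 95 · 4 ≡ 58 (mod 161).
Squaring chain: 58 → 144 → 128 → 123 → 156; never reaches −1, so base 4 is a Miller–Rabin witness that 161 is composite.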